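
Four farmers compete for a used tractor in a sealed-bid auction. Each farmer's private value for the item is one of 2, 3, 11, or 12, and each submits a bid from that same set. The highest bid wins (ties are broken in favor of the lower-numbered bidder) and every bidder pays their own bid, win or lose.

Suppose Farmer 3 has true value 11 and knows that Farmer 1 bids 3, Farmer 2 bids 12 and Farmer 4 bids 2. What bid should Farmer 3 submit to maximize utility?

Bid 2: loses but pays 2, utility -2.
Bid 3: loses but pays 3, utility -3.
Bid 11: loses but pays 11, utility -11.
Bid 12: loses but pays 12, utility -12.
The best choice is 2 with utility -2.

2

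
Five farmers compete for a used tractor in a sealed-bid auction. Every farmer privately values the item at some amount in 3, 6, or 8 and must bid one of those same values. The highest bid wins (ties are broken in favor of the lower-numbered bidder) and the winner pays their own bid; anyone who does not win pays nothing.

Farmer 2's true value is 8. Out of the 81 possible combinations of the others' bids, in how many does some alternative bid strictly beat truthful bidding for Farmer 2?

8

Others bid (3, 3, 3, 3): truth gives 0; bid 6 gives 2 > 0. Violating.
Others bid (3, 3, 3, 6): truth gives 0; bid 6 gives 2 > 0. Violating.
Others bid (3, 3, 6, 3): truth gives 0; bid 6 gives 2 > 0. Violating.
Others bid (3, 3, 6, 6): truth gives 0; bid 6 gives 2 > 0. Violating.
Others bid (3, 3, 3, 8): truth gives 0; no alternative beats it.
Others bid (3, 3, 6, 8): truth gives 0; no alternative beats it.
(Checking all 81 profiles: 8 have a profitable deviation, 73 do not.)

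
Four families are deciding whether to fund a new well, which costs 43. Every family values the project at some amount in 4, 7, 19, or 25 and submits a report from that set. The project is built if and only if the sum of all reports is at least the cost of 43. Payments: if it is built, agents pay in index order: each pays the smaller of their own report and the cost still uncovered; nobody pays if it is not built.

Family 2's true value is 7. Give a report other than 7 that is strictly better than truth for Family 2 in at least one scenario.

Suppose Family 1 reports 4, Family 3 reports 19 and Family 4 reports 19.
Report 7: project built, pays 7, utility 7 - 7 = 0.
Report 4: project built, pays 4, utility 7 - 4 = 3.
So reporting 4 beats truth here (3 > 0).

4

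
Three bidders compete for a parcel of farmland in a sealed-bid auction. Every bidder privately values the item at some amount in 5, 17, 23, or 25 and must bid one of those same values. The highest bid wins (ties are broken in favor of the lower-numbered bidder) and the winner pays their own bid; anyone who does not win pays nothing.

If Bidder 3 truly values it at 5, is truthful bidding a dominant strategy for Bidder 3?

Yes

Check each profile of the others' bids and compare truth against every alternative bid.
Others bid (5, 5): truth gives 0, best alternative gives -12.
Others bid (5, 17): truth gives 0, best alternative gives 0.
Others bid (5, 23): truth gives 0, best alternative gives 0.
Others bid (5, 25): truth gives 0, best alternative gives 0.
Others bid (17, 5): truth gives 0, best alternative gives 0.
Others bid (17, 17): truth gives 0, best alternative gives 0.
(Remaining 10 profiles checked similarly; truth is weakly best in each.)
In every case the truthful bid is at least as good as any alternative, so it is a dominant strategy.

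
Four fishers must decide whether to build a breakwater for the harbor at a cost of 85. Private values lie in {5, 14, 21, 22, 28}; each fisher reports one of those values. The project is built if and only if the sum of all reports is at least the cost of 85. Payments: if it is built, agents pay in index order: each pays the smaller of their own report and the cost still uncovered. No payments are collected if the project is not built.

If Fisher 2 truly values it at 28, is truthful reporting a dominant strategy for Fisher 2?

Consider the case where Fisher 1 reports 14, Fisher 3 reports 21 and Fisher 4 reports 28.
Truthful report 28: project built, pays 28, utility 28 - 28 = 0.
Report 22 instead: project built, pays 22, utility 28 - 22 = 6.
Since 6 > 0, reporting 22 is strictly better here, so truthful reporting is not dominant.

No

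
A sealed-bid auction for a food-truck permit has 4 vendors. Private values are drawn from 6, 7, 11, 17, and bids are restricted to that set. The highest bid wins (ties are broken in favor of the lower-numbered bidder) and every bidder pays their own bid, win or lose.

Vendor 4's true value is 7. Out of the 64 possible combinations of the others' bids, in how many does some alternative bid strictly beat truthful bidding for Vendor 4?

Others bid (6, 6, 7): truth gives -7; bid 11 gives -4 > -7. Violating.
Others bid (6, 6, 11): truth gives -7; bid 6 gives -6 > -7. Violating.
Others bid (6, 6, 17): truth gives -7; bid 6 gives -6 > -7. Violating.
Others bid (6, 7, 6): truth gives -7; bid 11 gives -4 > -7. Violating.
Others bid (6, 6, 6): truth gives 0; no alternative beats it.
(Checking all 64 profiles: 63 have a profitable deviation, 1 does not.)

63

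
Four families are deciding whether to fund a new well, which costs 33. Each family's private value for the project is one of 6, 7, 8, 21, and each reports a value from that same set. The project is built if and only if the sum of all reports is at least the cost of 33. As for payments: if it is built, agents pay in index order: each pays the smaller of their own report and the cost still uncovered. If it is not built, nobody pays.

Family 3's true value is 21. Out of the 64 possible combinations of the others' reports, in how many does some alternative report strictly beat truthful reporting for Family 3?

Others report (6, 6, 21): truth gives 0; report 6 gives 15 > 0. Violating.
Others report (6, 7, 21): truth gives 1; report 6 gives 15 > 1. Violating.
Others report (6, 8, 21): truth gives 2; report 6 gives 15 > 2. Violating.
Others report (7, 6, 21): truth gives 1; report 6 gives 15 > 1. Violating.
Others report (6, 6, 6): truth gives 0; no alternative beats it.
Others report (6, 6, 7): truth gives 0; no alternative beats it.
(Checking all 64 profiles: 9 have a profitable deviation, 55 do not.)

9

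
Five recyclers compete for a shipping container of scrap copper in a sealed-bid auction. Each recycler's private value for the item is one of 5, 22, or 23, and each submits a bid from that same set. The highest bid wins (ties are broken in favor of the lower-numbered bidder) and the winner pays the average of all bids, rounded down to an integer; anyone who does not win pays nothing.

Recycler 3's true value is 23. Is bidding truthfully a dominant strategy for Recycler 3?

Consider the case where Recycler 1 bids 5, Recycler 2 bids 5, Recycler 4 bids 5 and Recycler 5 bids 22.
Truthful bid 23: wins, pays 12, utility 23 - 12 = 11.
Bid 22 instead: wins, pays 11, utility 23 - 11 = 12.
Since 12 > 11, bidding 22 is strictly better here, so truthful bidding is not dominant.

No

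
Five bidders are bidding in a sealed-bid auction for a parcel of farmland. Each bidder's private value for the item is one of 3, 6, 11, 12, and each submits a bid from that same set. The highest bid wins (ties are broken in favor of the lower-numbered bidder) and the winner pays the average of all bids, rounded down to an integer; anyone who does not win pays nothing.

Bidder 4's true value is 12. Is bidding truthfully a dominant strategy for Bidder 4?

No

Consider the case where Bidder 1 bids 3, Bidder 2 bids 3, Bidder 3 bids 3 and Bidder 5 bids 3.
Truthful bid 12: wins, pays 4, utility 12 - 4 = 8.
Bid 6 instead: wins, pays 3, utility 12 - 3 = 9.
Since 9 > 8, bidding 6 is strictly better here, so truthful bidding is not dominant.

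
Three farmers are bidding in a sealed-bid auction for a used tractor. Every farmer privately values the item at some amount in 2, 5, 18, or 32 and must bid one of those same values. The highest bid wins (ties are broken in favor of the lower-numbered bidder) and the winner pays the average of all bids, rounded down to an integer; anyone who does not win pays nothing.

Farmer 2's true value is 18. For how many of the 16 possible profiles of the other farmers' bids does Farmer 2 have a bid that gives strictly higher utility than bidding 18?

Others bid (2, 2): truth gives 11; bid 5 gives 15 > 11. Violating.
Others bid (2, 5): truth gives 10; bid 5 gives 14 > 10. Violating.
Others bid (18, 2): truth gives 0; bid 32 gives 1 > 0. Violating.
Others bid (2, 18): truth gives 6; no alternative beats it.
Others bid (2, 32): truth gives 0; no alternative beats it.
(Checking all 16 profiles: 3 have a profitable deviation, 13 do not.)

3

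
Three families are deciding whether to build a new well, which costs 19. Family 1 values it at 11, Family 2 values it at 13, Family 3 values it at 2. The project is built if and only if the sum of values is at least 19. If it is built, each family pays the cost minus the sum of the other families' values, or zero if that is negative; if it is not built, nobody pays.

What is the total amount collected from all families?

Total value 26 ≥ cost 19, so it is built.
Family 1: others sum to 15; max(0, 19 - 15) = 4.
Family 2: others sum to 13; max(0, 19 - 13) = 6.
Family 3: others sum to 24; max(0, 19 - 24) = 0.
Total collected = 4 + 6 + 0 = 10.

10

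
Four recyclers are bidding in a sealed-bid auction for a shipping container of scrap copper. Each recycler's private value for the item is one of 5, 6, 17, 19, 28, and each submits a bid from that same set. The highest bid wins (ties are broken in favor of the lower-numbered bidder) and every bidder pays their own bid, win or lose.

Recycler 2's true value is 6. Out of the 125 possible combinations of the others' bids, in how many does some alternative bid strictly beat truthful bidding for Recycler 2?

121

Others bid (5, 5, 17): truth gives -6; bid 5 gives -5 > -6. Violating.
Others bid (5, 5, 19): truth gives -6; bid 5 gives -5 > -6. Violating.
Others bid (5, 5, 28): truth gives -6; bid 5 gives -5 > -6. Violating.
Others bid (5, 6, 17): truth gives -6; bid 5 gives -5 > -6. Violating.
Others bid (5, 5, 5): truth gives 0; no alternative beats it.
Others bid (5, 5, 6): truth gives 0; no alternative beats it.
(Checking all 125 profiles: 121 have a profitable deviation, 4 do not.)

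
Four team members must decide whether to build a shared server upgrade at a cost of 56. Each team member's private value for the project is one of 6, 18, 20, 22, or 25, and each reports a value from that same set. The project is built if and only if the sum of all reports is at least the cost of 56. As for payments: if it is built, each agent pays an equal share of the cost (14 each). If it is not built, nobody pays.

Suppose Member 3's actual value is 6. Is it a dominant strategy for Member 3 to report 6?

Check each profile of the others' reports and compare truth against every alternative report.
Others report (6, 18, 18): truth gives 0, best alternative gives -8.
Others report (6, 18, 20): truth gives 0, best alternative gives -8.
Others report (6, 18, 22): truth gives 0, best alternative gives -8.
Others report (6, 18, 25): truth gives 0, best alternative gives -8.
Others report (6, 20, 18): truth gives 0, best alternative gives -8.
Others report (6, 20, 20): truth gives 0, best alternative gives -8.
(Remaining 119 profiles checked similarly; truth is weakly best in each.)
In every case the truthful report is at least as good as any alternative, so it is a dominant strategy.

Yes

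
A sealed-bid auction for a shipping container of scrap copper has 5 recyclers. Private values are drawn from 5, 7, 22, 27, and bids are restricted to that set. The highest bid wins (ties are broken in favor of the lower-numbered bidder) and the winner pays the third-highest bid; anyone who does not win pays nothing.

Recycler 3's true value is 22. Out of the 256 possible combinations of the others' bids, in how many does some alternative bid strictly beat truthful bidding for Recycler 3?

32

Others bid (5, 5, 5, 27): truth gives 0; bid 27 gives 17 > 0. Violating.
Others bid (5, 5, 7, 27): truth gives 0; bid 27 gives 15 > 0. Violating.
Others bid (5, 5, 27, 5): truth gives 0; bid 27 gives 17 > 0. Violating.
Others bid (5, 5, 27, 7): truth gives 0; bid 27 gives 15 > 0. Violating.
Others bid (5, 5, 5, 5): truth gives 17; no alternative beats it.
Others bid (5, 5, 5, 7): truth gives 17; no alternative beats it.
(Checking all 256 profiles: 32 have a profitable deviation, 224 do not.)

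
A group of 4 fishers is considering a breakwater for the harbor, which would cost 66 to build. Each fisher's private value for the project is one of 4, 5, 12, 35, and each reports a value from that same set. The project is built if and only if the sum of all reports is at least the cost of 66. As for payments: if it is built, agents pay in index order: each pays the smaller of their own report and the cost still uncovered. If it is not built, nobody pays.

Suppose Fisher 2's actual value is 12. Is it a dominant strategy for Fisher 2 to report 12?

No

Consider the case where Fisher 1 reports 4, Fisher 3 reports 35 and Fisher 4 reports 35.
Truthful report 12: project built, pays 12, utility 12 - 12 = 0.
Report 4 instead: project built, pays 4, utility 12 - 4 = 8.
Since 8 > 0, reporting 4 is strictly better here, so truthful reporting is not dominant.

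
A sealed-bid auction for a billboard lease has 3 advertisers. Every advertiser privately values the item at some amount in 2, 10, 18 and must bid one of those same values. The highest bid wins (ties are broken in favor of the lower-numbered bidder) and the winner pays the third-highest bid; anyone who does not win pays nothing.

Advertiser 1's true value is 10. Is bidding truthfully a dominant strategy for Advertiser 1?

Consider the case where Advertiser 2 bids 2 and Advertiser 3 bids 18.
Truthful bid 10: loses, pays 0, utility 0.
Bid 18 instead: wins, pays 2, utility 10 - 2 = 8.
Since 8 > 0, bidding 18 is strictly better here, so truthful bidding is not dominant.

No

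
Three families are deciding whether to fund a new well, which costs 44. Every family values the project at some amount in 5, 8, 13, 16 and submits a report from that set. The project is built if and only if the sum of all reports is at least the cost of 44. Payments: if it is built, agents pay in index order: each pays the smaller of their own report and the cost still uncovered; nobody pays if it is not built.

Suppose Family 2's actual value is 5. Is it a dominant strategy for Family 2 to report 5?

Check each profile of the others' reports and compare truth against every alternative report.
Others report (5, 5): truth gives 0, best alternative gives 0.
Others report (5, 8): truth gives 0, best alternative gives 0.
Others report (5, 13): truth gives 0, best alternative gives 0.
Others report (5, 16): truth gives 0, best alternative gives 0.
Others report (8, 5): truth gives 0, best alternative gives 0.
Others report (8, 8): truth gives 0, best alternative gives 0.
(Remaining 10 profiles checked similarly; truth is weakly best in each.)
In every case the truthful report is at least as good as any alternative, so it is a dominant strategy.

Yes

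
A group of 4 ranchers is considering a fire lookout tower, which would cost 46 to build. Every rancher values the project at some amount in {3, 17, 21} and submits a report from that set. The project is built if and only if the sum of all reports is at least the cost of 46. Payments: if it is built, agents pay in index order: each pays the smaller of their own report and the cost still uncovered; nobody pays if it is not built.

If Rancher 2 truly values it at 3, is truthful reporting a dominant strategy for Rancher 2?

Check each profile of the others' reports and compare truth against every alternative report.
Others report (3, 17, 17): truth gives 0, best alternative gives -14.
Others report (3, 17, 21): truth gives 0, best alternative gives -14.
Others report (3, 21, 17): truth gives 0, best alternative gives -14.
Others report (3, 21, 21): truth gives 0, best alternative gives -14.
Others report (17, 3, 17): truth gives 0, best alternative gives -14.
Others report (17, 3, 21): truth gives 0, best alternative gives -14.
(Remaining 21 profiles checked similarly; truth is weakly best in each.)
In every case the truthful report is at least as good as any alternative, so it is a dominant strategy.

Yes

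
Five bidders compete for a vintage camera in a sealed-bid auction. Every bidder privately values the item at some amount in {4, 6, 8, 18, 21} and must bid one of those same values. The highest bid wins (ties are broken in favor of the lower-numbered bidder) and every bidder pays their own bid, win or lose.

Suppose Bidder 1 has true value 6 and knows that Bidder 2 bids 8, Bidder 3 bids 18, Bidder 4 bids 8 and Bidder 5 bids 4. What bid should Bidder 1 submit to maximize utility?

4

Bid 4: loses but pays 4, utility -4.
Bid 6: loses but pays 6, utility -6.
Bid 8: loses but pays 8, utility -8.
Bid 18: wins, pays 18, utility 6 - 18 = -12.
Bid 21: wins, pays 21, utility 6 - 21 = -15.
The best choice is 4 with utility -4.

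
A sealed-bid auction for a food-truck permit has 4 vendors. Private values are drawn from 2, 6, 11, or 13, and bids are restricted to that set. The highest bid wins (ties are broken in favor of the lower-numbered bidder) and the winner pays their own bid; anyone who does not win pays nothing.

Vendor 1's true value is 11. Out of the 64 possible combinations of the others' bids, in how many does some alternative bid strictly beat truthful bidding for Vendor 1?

8

Others bid (2, 2, 2): truth gives 0; bid 2 gives 9 > 0. Violating.
Others bid (2, 2, 6): truth gives 0; bid 6 gives 5 > 0. Violating.
Others bid (2, 6, 2): truth gives 0; bid 6 gives 5 > 0. Violating.
Others bid (2, 6, 6): truth gives 0; bid 6 gives 5 > 0. Violating.
Others bid (2, 2, 11): truth gives 0; no alternative beats it.
Others bid (2, 2, 13): truth gives 0; no alternative beats it.
(Checking all 64 profiles: 8 have a profitable deviation, 56 do not.)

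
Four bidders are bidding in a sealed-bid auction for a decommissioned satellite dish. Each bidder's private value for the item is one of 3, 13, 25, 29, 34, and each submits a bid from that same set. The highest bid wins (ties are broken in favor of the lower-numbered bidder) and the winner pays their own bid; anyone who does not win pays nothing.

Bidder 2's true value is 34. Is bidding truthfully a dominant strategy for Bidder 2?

No

Consider the case where Bidder 1 bids 3, Bidder 3 bids 3 and Bidder 4 bids 3.
Truthful bid 34: wins, pays 34, utility 34 - 34 = 0.
Bid 13 instead: wins, pays 13, utility 34 - 13 = 21.
Since 21 > 0, bidding 13 is strictly better here, so truthful bidding is not dominant.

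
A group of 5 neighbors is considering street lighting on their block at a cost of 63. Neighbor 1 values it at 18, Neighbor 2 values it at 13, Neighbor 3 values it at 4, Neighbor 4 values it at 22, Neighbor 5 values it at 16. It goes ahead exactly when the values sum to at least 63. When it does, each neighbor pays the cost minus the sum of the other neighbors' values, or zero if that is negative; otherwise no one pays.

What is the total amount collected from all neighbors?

Total value 73 ≥ cost 63, so it is built.
Neighbor 1: others sum to 55; max(0, 63 - 55) = 8.
Neighbor 2: others sum to 60; max(0, 63 - 60) = 3.
Neighbor 3: others sum to 69; max(0, 63 - 69) = 0.
Neighbor 4: others sum to 51; max(0, 63 - 51) = 12.
Neighbor 5: others sum to 57; max(0, 63 - 57) = 6.
Total collected = 8 + 3 + 0 + 12 + 6 = 29.

29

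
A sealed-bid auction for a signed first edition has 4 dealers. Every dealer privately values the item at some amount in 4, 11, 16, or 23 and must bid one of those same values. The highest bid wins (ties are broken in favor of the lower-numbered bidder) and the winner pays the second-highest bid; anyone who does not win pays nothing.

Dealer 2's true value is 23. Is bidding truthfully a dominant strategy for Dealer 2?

Yes

Check each profile of the others' bids and compare truth against every alternative bid.
Others bid (16, 4, 4): truth gives 7, best alternative gives 0.
Others bid (16, 4, 11): truth gives 7, best alternative gives 0.
Others bid (16, 4, 16): truth gives 7, best alternative gives 0.
Others bid (16, 11, 4): truth gives 7, best alternative gives 0.
Others bid (16, 11, 11): truth gives 7, best alternative gives 0.
Others bid (16, 11, 16): truth gives 7, best alternative gives 0.
(Remaining 58 profiles checked similarly; truth is weakly best in each.)
In every case the truthful bid is at least as good as any alternative, so it is a dominant strategy.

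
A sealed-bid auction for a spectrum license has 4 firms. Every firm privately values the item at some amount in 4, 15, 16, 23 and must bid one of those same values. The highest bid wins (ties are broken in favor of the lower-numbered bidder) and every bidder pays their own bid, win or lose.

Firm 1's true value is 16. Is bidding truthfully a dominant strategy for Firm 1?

Consider the case where Firm 2 bids 4, Firm 3 bids 4 and Firm 4 bids 4.
Truthful bid 16: wins, pays 16, utility 16 - 16 = 0.
Bid 4 instead: wins, pays 4, utility 16 - 4 = 12.
Since 12 > 0, bidding 4 is strictly better here, so truthful bidding is not dominant.

No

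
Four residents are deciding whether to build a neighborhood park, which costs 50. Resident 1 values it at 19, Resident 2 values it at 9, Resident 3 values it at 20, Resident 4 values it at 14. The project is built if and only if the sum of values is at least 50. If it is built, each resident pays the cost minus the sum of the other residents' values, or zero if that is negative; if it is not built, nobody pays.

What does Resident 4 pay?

2

Total value 62 ≥ cost 50, so the project is built.
The other residents' values sum to 48.
Cost minus that sum is 50 - 48 = 2.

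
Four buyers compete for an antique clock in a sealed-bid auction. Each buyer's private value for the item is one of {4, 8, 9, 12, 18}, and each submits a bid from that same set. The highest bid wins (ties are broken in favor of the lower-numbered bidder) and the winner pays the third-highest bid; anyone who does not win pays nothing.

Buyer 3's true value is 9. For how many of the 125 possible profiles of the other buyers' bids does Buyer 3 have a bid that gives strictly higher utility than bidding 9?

24

Others bid (4, 4, 12): truth gives 0; bid 12 gives 5 > 0. Violating.
Others bid (4, 4, 18): truth gives 0; bid 18 gives 5 > 0. Violating.
Others bid (4, 8, 12): truth gives 0; bid 12 gives 1 > 0. Violating.
Others bid (4, 8, 18): truth gives 0; bid 18 gives 1 > 0. Violating.
Others bid (4, 4, 4): truth gives 5; no alternative beats it.
Others bid (4, 4, 8): truth gives 5; no alternative beats it.
(Checking all 125 profiles: 24 have a profitable deviation, 101 do not.)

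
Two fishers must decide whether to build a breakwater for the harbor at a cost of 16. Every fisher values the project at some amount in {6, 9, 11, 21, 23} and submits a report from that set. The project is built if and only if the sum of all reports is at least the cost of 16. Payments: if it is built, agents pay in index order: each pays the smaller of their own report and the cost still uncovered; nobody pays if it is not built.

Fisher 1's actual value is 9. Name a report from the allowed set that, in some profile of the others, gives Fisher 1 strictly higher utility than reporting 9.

6

Suppose Fisher 2 reports 11.
Report 9: project built, pays 9, utility 9 - 9 = 0.
Report 6: project built, pays 6, utility 9 - 6 = 3.
So reporting 6 beats truth here (3 > 0).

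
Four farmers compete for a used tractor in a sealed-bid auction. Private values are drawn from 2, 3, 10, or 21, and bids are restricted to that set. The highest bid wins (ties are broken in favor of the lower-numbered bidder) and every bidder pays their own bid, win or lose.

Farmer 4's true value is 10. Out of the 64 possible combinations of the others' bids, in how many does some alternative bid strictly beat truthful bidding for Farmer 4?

Others bid (2, 2, 2): truth gives 0; bid 3 gives 7 > 0. Violating.
Others bid (2, 2, 10): truth gives -10; bid 2 gives -2 > -10. Violating.
Others bid (2, 2, 21): truth gives -10; bid 2 gives -2 > -10. Violating.
Others bid (2, 3, 10): truth gives -10; bid 2 gives -2 > -10. Violating.
Others bid (2, 2, 3): truth gives 0; no alternative beats it.
Others bid (2, 3, 2): truth gives 0; no alternative beats it.
(Checking all 64 profiles: 57 have a profitable deviation, 7 do not.)

57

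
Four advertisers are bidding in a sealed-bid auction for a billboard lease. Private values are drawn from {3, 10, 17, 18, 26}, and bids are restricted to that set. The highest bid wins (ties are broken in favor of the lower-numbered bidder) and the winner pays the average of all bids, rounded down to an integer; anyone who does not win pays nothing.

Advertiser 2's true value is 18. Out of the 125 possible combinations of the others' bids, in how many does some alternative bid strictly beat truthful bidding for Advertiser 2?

25

Others bid (3, 3, 3): truth gives 12; bid 10 gives 14 > 12. Violating.
Others bid (3, 3, 10): truth gives 10; bid 10 gives 12 > 10. Violating.
Others bid (3, 3, 26): truth gives 0; bid 26 gives 4 > 0. Violating.
Others bid (3, 10, 3): truth gives 10; bid 10 gives 12 > 10. Violating.
Others bid (3, 3, 17): truth gives 8; no alternative beats it.
Others bid (3, 3, 18): truth gives 8; no alternative beats it.
(Checking all 125 profiles: 25 have a profitable deviation, 100 do not.)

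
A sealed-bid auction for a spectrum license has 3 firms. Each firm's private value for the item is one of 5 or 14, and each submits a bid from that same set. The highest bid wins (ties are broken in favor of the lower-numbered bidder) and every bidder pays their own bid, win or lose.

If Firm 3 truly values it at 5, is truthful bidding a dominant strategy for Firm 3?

Yes

Check each profile of the others' bids and compare truth against every alternative bid.
Others bid (5, 14): truth gives -5, best alternative gives -14.
Others bid (14, 5): truth gives -5, best alternative gives -14.
Others bid (14, 14): truth gives -5, best alternative gives -14.
Others bid (5, 5): truth gives -5, best alternative gives -9.
In every case the truthful bid is at least as good as any alternative, so it is a dominant strategy.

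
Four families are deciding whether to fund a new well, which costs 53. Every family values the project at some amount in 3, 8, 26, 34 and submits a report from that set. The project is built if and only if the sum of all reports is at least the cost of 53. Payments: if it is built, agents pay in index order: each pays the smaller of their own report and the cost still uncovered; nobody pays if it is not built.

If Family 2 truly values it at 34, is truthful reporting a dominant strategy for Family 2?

Consider the case where Family 1 reports 3, Family 3 reports 3 and Family 4 reports 26.
Truthful report 34: project built, pays 34, utility 34 - 34 = 0.
Report 26 instead: project built, pays 26, utility 34 - 26 = 8.
Since 8 > 0, reporting 26 is strictly better here, so truthful reporting is not dominant.

No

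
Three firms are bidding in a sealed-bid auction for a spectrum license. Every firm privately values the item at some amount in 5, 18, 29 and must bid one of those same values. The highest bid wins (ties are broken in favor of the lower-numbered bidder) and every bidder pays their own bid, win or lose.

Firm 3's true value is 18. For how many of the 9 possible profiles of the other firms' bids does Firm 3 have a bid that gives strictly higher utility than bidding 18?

8

Others bid (5, 18): truth gives -18; bid 5 gives -5 > -18. Violating.
Others bid (5, 29): truth gives -18; bid 5 gives -5 > -18. Violating.
Others bid (18, 5): truth gives -18; bid 5 gives -5 > -18. Violating.
Others bid (18, 18): truth gives -18; bid 5 gives -5 > -18. Violating.
Others bid (5, 5): truth gives 0; no alternative beats it.
(Checking all 9 profiles: 8 have a profitable deviation, 1 does not.)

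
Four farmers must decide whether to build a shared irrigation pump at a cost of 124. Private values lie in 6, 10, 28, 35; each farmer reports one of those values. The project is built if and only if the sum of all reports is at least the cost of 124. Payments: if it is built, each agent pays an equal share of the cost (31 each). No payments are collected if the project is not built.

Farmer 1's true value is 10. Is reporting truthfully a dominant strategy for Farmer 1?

Yes

Check each profile of the others' reports and compare truth against every alternative report.
Others report (6, 6, 6): truth gives 0, best alternative gives 0.
Others report (6, 6, 10): truth gives 0, best alternative gives 0.
Others report (6, 6, 28): truth gives 0, best alternative gives 0.
Others report (6, 6, 35): truth gives 0, best alternative gives 0.
Others report (6, 10, 6): truth gives 0, best alternative gives 0.
Others report (6, 10, 10): truth gives 0, best alternative gives 0.
(Remaining 58 profiles checked similarly; truth is weakly best in each.)
In every case the truthful report is at least as good as any alternative, so it is a dominant strategy.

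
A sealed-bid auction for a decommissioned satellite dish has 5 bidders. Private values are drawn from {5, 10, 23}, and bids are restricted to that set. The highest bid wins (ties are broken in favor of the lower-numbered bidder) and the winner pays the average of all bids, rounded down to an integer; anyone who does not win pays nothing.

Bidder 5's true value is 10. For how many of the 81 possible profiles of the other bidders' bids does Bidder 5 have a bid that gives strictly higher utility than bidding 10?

4

Others bid (5, 5, 5, 10): truth gives 0; bid 23 gives 1 > 0. Violating.
Others bid (5, 5, 10, 5): truth gives 0; bid 23 gives 1 > 0. Violating.
Others bid (5, 10, 5, 5): truth gives 0; bid 23 gives 1 > 0. Violating.
Others bid (10, 5, 5, 5): truth gives 0; bid 23 gives 1 > 0. Violating.
Others bid (5, 5, 5, 5): truth gives 4; no alternative beats it.
Others bid (5, 5, 5, 23): truth gives 0; no alternative beats it.
(Checking all 81 profiles: 4 have a profitable deviation, 77 do not.)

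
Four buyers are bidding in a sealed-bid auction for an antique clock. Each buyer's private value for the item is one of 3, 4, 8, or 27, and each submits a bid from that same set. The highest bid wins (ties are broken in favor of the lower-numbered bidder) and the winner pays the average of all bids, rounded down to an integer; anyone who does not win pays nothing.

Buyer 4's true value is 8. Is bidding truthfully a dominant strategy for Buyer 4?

No

Consider the case where Buyer 1 bids 3, Buyer 2 bids 3 and Buyer 3 bids 3.
Truthful bid 8: wins, pays 4, utility 8 - 4 = 4.
Bid 4 instead: wins, pays 3, utility 8 - 3 = 5.
Since 5 > 4, bidding 4 is strictly better here, so truthful bidding is not dominant.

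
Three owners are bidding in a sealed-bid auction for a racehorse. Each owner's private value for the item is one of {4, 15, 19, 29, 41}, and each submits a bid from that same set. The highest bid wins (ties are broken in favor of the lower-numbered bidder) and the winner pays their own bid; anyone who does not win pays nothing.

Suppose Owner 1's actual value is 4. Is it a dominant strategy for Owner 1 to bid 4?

Yes

Check each profile of the others' bids and compare truth against every alternative bid.
Others bid (4, 4): truth gives 0, best alternative gives -11.
Others bid (4, 15): truth gives 0, best alternative gives -11.
Others bid (15, 4): truth gives 0, best alternative gives -11.
Others bid (15, 15): truth gives 0, best alternative gives -11.
Others bid (4, 19): truth gives 0, best alternative gives 0.
Others bid (4, 29): truth gives 0, best alternative gives 0.
(Remaining 19 profiles checked similarly; truth is weakly best in each.)
In every case the truthful bid is at least as good as any alternative, so it is a dominant strategy.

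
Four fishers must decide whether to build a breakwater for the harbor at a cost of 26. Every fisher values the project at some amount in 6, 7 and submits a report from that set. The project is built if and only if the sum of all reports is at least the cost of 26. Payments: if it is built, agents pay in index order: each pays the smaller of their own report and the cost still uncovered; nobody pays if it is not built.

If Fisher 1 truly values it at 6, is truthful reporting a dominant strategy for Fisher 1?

Yes

Check each profile of the others' reports and compare truth against every alternative report.
Others report (6, 6, 7): truth gives 0, best alternative gives -1.
Others report (6, 7, 6): truth gives 0, best alternative gives -1.
Others report (6, 7, 7): truth gives 0, best alternative gives -1.
Others report (7, 6, 6): truth gives 0, best alternative gives -1.
Others report (7, 6, 7): truth gives 0, best alternative gives -1.
Others report (7, 7, 6): truth gives 0, best alternative gives -1.
(Remaining 2 profiles checked similarly; truth is weakly best in each.)
In every case the truthful report is at least as good as any alternative, so it is a dominant strategy.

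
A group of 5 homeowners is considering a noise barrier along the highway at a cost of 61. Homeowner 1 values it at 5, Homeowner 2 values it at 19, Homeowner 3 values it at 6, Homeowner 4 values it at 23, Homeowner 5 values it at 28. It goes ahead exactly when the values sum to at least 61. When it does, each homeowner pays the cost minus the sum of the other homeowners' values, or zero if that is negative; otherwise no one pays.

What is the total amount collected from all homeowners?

Total value 81 ≥ cost 61, so it is built.
Homeowner 1: others sum to 76; max(0, 61 - 76) = 0.
Homeowner 2: others sum to 62; max(0, 61 - 62) = 0.
Homeowner 3: others sum to 75; max(0, 61 - 75) = 0.
Homeowner 4: others sum to 58; max(0, 61 - 58) = 3.
Homeowner 5: others sum to 53; max(0, 61 - 53) = 8.
Total collected = 0 + 0 + 0 + 3 + 8 = 11.

11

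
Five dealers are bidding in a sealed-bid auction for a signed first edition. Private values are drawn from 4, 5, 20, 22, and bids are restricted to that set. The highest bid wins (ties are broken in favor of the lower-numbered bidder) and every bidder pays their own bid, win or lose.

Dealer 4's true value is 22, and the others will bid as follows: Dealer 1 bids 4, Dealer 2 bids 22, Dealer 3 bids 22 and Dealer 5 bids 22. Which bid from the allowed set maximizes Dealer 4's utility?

Bid 4: loses but pays 4, utility -4.
Bid 5: loses but pays 5, utility -5.
Bid 20: loses but pays 20, utility -20.
Bid 22: loses but pays 22, utility -22.
The best choice is 4 with utility -4.

4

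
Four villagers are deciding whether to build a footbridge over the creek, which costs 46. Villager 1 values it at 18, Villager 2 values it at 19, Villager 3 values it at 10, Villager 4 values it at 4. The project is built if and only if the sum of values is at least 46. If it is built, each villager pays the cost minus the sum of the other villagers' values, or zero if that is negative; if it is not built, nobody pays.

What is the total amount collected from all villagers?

Total value 51 ≥ cost 46, so it is built.
Villager 1: others sum to 33; max(0, 46 - 33) = 13.
Villager 2: others sum to 32; max(0, 46 - 32) = 14.
Villager 3: others sum to 41; max(0, 46 - 41) = 5.
Villager 4: others sum to 47; max(0, 46 - 47) = 0.
Total collected = 13 + 14 + 5 + 0 = 32.

32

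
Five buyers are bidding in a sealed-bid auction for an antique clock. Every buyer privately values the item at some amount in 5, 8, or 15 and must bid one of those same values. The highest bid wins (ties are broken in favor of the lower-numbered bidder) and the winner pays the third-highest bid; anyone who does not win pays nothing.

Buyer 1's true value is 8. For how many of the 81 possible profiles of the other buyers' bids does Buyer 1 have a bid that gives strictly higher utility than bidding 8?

Others bid (5, 5, 5, 15): truth gives 0; bid 15 gives 3 > 0. Violating.
Others bid (5, 5, 15, 5): truth gives 0; bid 15 gives 3 > 0. Violating.
Others bid (5, 15, 5, 5): truth gives 0; bid 15 gives 3 > 0. Violating.
Others bid (15, 5, 5, 5): truth gives 0; bid 15 gives 3 > 0. Violating.
Others bid (5, 5, 5, 5): truth gives 3; no alternative beats it.
Others bid (5, 5, 5, 8): truth gives 3; no alternative beats it.
(Checking all 81 profiles: 4 have a profitable deviation, 77 do not.)

4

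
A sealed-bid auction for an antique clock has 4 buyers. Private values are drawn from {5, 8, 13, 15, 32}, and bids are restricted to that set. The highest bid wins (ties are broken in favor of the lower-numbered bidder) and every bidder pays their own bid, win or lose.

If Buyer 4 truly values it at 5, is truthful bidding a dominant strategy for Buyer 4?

No

Consider the case where Buyer 1 bids 5, Buyer 2 bids 5 and Buyer 3 bids 5.
Truthful bid 5: loses but pays 5, utility -5.
Bid 8 instead: wins, pays 8, utility 5 - 8 = -3.
Since -3 > -5, bidding 8 is strictly better here, so truthful bidding is not dominant.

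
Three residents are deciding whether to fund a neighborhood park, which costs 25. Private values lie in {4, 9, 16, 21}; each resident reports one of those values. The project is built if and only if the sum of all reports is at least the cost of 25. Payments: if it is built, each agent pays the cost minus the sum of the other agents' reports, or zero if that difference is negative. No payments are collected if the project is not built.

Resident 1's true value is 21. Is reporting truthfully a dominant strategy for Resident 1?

Check each profile of the others' reports and compare truth against every alternative report.
Others report (4, 4): truth gives 4, best alternative gives 0.
Others report (4, 21): truth gives 21, best alternative gives 21.
Others report (9, 16): truth gives 21, best alternative gives 21.
Others report (9, 21): truth gives 21, best alternative gives 21.
Others report (16, 9): truth gives 21, best alternative gives 21.
Others report (16, 16): truth gives 21, best alternative gives 21.
(Remaining 10 profiles checked similarly; truth is weakly best in each.)
In every case the truthful report is at least as good as any alternative, so it is a dominant strategy.

Yes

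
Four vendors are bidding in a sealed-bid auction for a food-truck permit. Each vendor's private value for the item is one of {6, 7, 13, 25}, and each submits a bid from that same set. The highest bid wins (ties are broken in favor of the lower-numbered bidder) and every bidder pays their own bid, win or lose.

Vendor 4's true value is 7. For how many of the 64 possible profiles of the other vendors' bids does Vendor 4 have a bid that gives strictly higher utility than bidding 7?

63

Others bid (6, 6, 7): truth gives -7; bid 6 gives -6 > -7. Violating.
Others bid (6, 6, 13): truth gives -7; bid 6 gives -6 > -7. Violating.
Others bid (6, 6, 25): truth gives -7; bid 6 gives -6 > -7. Violating.
Others bid (6, 7, 6): truth gives -7; bid 6 gives -6 > -7. Violating.
Others bid (6, 6, 6): truth gives 0; no alternative beats it.
(Checking all 64 profiles: 63 have a profitable deviation, 1 does not.)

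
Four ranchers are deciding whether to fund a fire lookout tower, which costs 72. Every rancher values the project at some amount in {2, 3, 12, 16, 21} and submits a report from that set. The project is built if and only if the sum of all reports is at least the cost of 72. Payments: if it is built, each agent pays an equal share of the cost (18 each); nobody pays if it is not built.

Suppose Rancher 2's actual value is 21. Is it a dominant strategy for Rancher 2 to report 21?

Check each profile of the others' reports and compare truth against every alternative report.
Others report (12, 21, 21): truth gives 3, best alternative gives 0.
Others report (16, 16, 21): truth gives 3, best alternative gives 0.
Others report (16, 21, 16): truth gives 3, best alternative gives 0.
Others report (21, 12, 21): truth gives 3, best alternative gives 0.
Others report (21, 16, 16): truth gives 3, best alternative gives 0.
Others report (21, 21, 12): truth gives 3, best alternative gives 0.
(Remaining 119 profiles checked similarly; truth is weakly best in each.)
In every case the truthful report is at least as good as any alternative, so it is a dominant strategy.

Yes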